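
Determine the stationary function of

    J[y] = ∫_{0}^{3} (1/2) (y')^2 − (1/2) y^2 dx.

The Lagrangian is L = (1/2) (y')^2 − (1/2) y^2.
Compute ∂L/∂y = -y, ∂L/∂y' = y'.
The Euler-Lagrange equation d/dx(∂L/∂y') − ∂L/∂y = 0 reduces to
    y'' + y = 0.
Its general solution is
    y(x) = A sin(x) + B cos(x),
with A, B fixed by the endpoint conditions.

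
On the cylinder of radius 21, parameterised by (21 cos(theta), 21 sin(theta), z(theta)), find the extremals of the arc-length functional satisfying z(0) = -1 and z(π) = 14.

Parameterise the cylinder of radius R = 21 as
    r(θ) = (21 cos θ, 21 sin θ, z(θ)).
The arc-length element is
    ds = sqrt(441 + (dz/dθ)^2) dθ,
so the Lagrangian is L = sqrt(441 + z'^2).
L depends on z' only, not on z or θ, so ∂L/∂z = 0 and
    ∂L/∂z' = z' / sqrt(441 + z'^2).
The Euler-Lagrange equation gives
    d/dθ( z' / sqrt(441 + z'^2) ) = 0,
so z' is constant. Integrating once:
    z(θ) = a θ + b,
a helix on the cylinder (a straight line when the cylinder is unrolled). The constants a, b are determined by the endpoint conditions.
With endpoint conditions z(0) = -1 and z(π) = 14: from z(0) = b we get b = -1, and a·π + -1 = 14 gives a = 15/π, so
    z(θ) = (15/π) θ − 1.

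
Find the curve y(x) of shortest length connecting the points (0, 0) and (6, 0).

Arc-length functional: J[y] = ∫ sqrt(1 + (y')^2) dx.
Lagrangian L = sqrt(1 + (y')^2) has no explicit y dependence, so ∂L/∂y = 0 and the Euler-Lagrange equation gives
    d/dx( y' / sqrt(1 + (y')^2) ) = 0  ⇒  y' / sqrt(1 + (y')^2) = const.
Hence y' is constant, so y(x) is affine.
Fitting the endpoints (0, 0) and (6, 0):
    slope m = (0 − 0) / (6 − 0) = 0,
    intercept c = 0 − m·0 = 0.
Extremal: y(x) = 0.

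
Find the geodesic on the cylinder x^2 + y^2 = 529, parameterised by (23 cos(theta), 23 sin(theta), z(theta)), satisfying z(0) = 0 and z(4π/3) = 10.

Parameterise the cylinder of radius R = 23 as
    r(θ) = (23 cos θ, 23 sin θ, z(θ)).
The arc-length element is
    ds = sqrt(529 + (dz/dθ)^2) dθ,
so the Lagrangian is L = sqrt(529 + z'^2).
L depends on z' only, not on z or θ, so ∂L/∂z = 0 and
    ∂L/∂z' = z' / sqrt(529 + z'^2).
The Euler-Lagrange equation gives
    d/dθ( z' / sqrt(529 + z'^2) ) = 0,
so z' is constant. Integrating once:
    z(θ) = a θ + b,
a helix on the cylinder (a straight line when the cylinder is unrolled). The constants a, b are determined by the endpoint conditions.
With endpoint conditions z(0) = 0 and z(4π/3) = 10: from z(0) = b we get b = 0, and a·4π/3 + 0 = 10 gives a = 15/(2π), so
    z(θ) = (15/(2π)) θ.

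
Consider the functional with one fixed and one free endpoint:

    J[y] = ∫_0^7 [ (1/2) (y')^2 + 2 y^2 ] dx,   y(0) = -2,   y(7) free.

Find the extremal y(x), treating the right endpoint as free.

The Lagrangian L = (1/2) (y')^2 + 2 y^2 gives
    ∂L/∂y = 4 y,   ∂L/∂y' = y'.
Euler-Lagrange: y'' − 4 y = 0.
With k = 2, the general solution is
    y(x) = A cosh(2 x) + B sinh(2 x).
Fixed left endpoint y(0) = -2 ⇒ A = -2.
The right endpoint x = 7 is free, so the natural (transversality) condition is ∂L/∂y' |_{x=7} = 0, i.e. y'(7) = 0.
Compute y'(x) = A k sinh(k x) + B k cosh(k x), so
    y'(7) = A k sinh(k·7) + B k cosh(k·7) = 0
    ⇒ B = −A tanh(k·7) = 2 tanh(2·7).
Therefore the extremal is
    y(x) = −2 cosh(2 x) + 2 tanh(2·7) sinh(2 x).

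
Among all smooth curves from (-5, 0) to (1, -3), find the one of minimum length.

Arc-length functional: J[y] = ∫ sqrt(1 + (y')^2) dx.
Lagrangian L = sqrt(1 + (y')^2) has no explicit y dependence, so ∂L/∂y = 0 and the Euler-Lagrange equation gives
    d/dx( y' / sqrt(1 + (y')^2) ) = 0  ⇒  y' / sqrt(1 + (y')^2) = const.
Hence y' is constant, so y(x) is affine.
Fitting the endpoints (-5, 0) and (1, -3):
    slope m = ((-3) − 0) / (1 − (-5)) = -1/2,
    intercept c = 0 − m·(-5) = -5/2.
Extremal: y(x) = (-1/2) x - 5/2.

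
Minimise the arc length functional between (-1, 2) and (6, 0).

Arc-length functional: J[y] = ∫ sqrt(1 + (y')^2) dx.
Lagrangian L = sqrt(1 + (y')^2) has no explicit y dependence, so ∂L/∂y = 0 and the Euler-Lagrange equation gives
    d/dx( y' / sqrt(1 + (y')^2) ) = 0  ⇒  y' / sqrt(1 + (y')^2) = const.
Hence y' is constant, so y(x) is affine.
Fitting the endpoints (-1, 2) and (6, 0):
    slope m = (0 − 2) / (6 − (-1)) = -2/7,
    intercept c = 2 − m·(-1) = 12/7.
Extremal: y(x) = (-2/7) x + 12/7.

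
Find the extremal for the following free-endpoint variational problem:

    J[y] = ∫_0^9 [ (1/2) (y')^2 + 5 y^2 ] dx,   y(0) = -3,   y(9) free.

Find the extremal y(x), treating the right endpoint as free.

The Lagrangian L = (1/2) (y')^2 + 5 y^2 gives
    ∂L/∂y = 10 y,   ∂L/∂y' = y'.
Euler-Lagrange: y'' − 10 y = 0.
With k = sqrt(10), the general solution is
    y(x) = A cosh(sqrt(10) x) + B sinh(sqrt(10) x).
Fixed left endpoint y(0) = -3 ⇒ A = -3.
The right endpoint x = 9 is free, so the natural (transversality) condition is ∂L/∂y' |_{x=9} = 0, i.e. y'(9) = 0.
Compute y'(x) = A k sinh(k x) + B k cosh(k x), so
    y'(9) = A k sinh(k·9) + B k cosh(k·9) = 0
    ⇒ B = −A tanh(k·9) = 3 tanh(sqrt(10)·9).
Therefore the extremal is
    y(x) = −3 cosh(sqrt(10) x) + 3 tanh(sqrt(10)·9) sinh(sqrt(10) x).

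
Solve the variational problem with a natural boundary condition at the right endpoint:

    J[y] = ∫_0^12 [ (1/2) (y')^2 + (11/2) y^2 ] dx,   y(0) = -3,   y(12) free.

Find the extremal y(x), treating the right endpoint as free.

The Lagrangian L = (1/2) (y')^2 + (11/2) y^2 gives
    ∂L/∂y = 11 y,   ∂L/∂y' = y'.
Euler-Lagrange: y'' − 11 y = 0.
With k = sqrt(11), the general solution is
    y(x) = A cosh(sqrt(11) x) + B sinh(sqrt(11) x).
Fixed left endpoint y(0) = -3 ⇒ A = -3.
The right endpoint x = 12 is free, so the natural (transversality) condition is ∂L/∂y' |_{x=12} = 0, i.e. y'(12) = 0.
Compute y'(x) = A k sinh(k x) + B k cosh(k x), so
    y'(12) = A k sinh(k·12) + B k cosh(k·12) = 0
    ⇒ B = −A tanh(k·12) = 3 tanh(sqrt(11)·12).
Therefore the extremal is
    y(x) = −3 cosh(sqrt(11) x) + 3 tanh(sqrt(11)·12) sinh(sqrt(11) x).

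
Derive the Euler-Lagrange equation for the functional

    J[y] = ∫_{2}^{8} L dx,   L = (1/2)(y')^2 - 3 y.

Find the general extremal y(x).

The Lagrangian is L = (1/2)(y')^2 - 3 y.
∂L/∂y = -3.
∂L/∂y' = y'.
The Euler-Lagrange equation d/dx(∂L/∂y') − ∂L/∂y = 0 becomes:
    y'' + 3 = 0
General solution: y(x) = -(3/2) x^2 + A x + B, where A and B are arbitrary constants fixed by the endpoint conditions.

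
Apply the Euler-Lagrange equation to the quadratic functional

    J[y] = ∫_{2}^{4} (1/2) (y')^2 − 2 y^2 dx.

The Lagrangian is L = (1/2) (y')^2 − 2 y^2.
Compute ∂L/∂y = -4y, ∂L/∂y' = y'.
The Euler-Lagrange equation d/dx(∂L/∂y') − ∂L/∂y = 0 reduces to
    y'' + 4 y = 0.
Its general solution is
    y(x) = A sin(2x) + B cos(2x),
with A, B fixed by the endpoint conditions.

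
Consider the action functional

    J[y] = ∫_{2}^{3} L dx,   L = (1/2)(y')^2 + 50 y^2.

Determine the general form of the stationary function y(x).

The Lagrangian is L = (1/2)(y')^2 + 50 y^2.
∂L/∂y = 100y.
∂L/∂y' = y'.
The Euler-Lagrange equation d/dx(∂L/∂y') − ∂L/∂y = 0 becomes:
    y'' - 100 y = 0
General solution: y(x) = A e^(10x) + B e^(-10x), where A and B are arbitrary constants fixed by the endpoint conditions.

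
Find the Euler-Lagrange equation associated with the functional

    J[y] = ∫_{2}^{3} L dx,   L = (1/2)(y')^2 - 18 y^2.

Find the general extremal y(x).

The Lagrangian is L = (1/2)(y')^2 - 18 y^2.
∂L/∂y = -36y.
∂L/∂y' = y'.
The Euler-Lagrange equation d/dx(∂L/∂y') − ∂L/∂y = 0 becomes:
    y'' + 36 y = 0
General solution: y(x) = A sin(6x) + B cos(6x), where A and B are arbitrary constants fixed by the endpoint conditions.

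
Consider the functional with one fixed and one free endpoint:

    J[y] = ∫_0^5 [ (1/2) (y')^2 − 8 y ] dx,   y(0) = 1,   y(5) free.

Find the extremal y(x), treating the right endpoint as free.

The Lagrangian L = (1/2) (y')^2 − 8 y gives
    ∂L/∂y = −8,   ∂L/∂y' = y'.
Euler-Lagrange: d/dx(y') − (−8) = 0, i.e. y'' + 8 = 0, so
    y(x) = −(8/2) x^2 + C1 x + C2.
Fixed left endpoint y(0) = 1 ⇒ C2 = 1.
The right endpoint x = 5 is free, so the natural (transversality) condition is ∂L/∂y' |_{x=5} = 0, i.e. y'(5) = 0.
Compute y'(x) = −8 x + C1, so y'(5) = −40 + C1 = 0 ⇒ C1 = 40.
Therefore the extremal is
    y(x) = −4 x^2 + 40 x + 1.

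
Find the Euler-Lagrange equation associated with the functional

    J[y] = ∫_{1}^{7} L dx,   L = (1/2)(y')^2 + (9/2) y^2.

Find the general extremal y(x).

The Lagrangian is L = (1/2)(y')^2 + (9/2) y^2.
∂L/∂y = 9y.
∂L/∂y' = y'.
The Euler-Lagrange equation d/dx(∂L/∂y') − ∂L/∂y = 0 becomes:
    y'' - 9 y = 0
General solution: y(x) = A e^(3x) + B e^(-3x), where A and B are arbitrary constants fixed by the endpoint conditions.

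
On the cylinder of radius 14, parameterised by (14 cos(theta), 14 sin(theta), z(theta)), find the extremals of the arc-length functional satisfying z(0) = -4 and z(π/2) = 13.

Parameterise the cylinder of radius R = 14 as
    r(θ) = (14 cos θ, 14 sin θ, z(θ)).
The arc-length element is
    ds = sqrt(196 + (dz/dθ)^2) dθ,
so the Lagrangian is L = sqrt(196 + z'^2).
L depends on z' only, not on z or θ, so ∂L/∂z = 0 and
    ∂L/∂z' = z' / sqrt(196 + z'^2).
The Euler-Lagrange equation gives
    d/dθ( z' / sqrt(196 + z'^2) ) = 0,
so z' is constant. Integrating once:
    z(θ) = a θ + b,
a helix on the cylinder (a straight line when the cylinder is unrolled). The constants a, b are determined by the endpoint conditions.
With endpoint conditions z(0) = -4 and z(π/2) = 13: from z(0) = b we get b = -4, and a·π/2 + -4 = 13 gives a = 34/π, so
    z(θ) = (34/π) θ − 4.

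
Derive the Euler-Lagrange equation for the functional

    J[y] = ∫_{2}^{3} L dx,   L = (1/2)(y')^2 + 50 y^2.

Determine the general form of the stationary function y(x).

The Lagrangian is L = (1/2)(y')^2 + 50 y^2.
∂L/∂y = 100y.
∂L/∂y' = y'.
The Euler-Lagrange equation d/dx(∂L/∂y') − ∂L/∂y = 0 becomes:
    y'' - 100 y = 0
General solution: y(x) = A e^(10x) + B e^(-10x), where A and B are arbitrary constants fixed by the endpoint conditions.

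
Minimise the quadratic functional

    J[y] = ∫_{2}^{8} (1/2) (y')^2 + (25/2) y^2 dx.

The Lagrangian is L = (1/2) (y')^2 + (25/2) y^2.
Compute ∂L/∂y = 25y, ∂L/∂y' = y'.
The Euler-Lagrange equation d/dx(∂L/∂y') − ∂L/∂y = 0 reduces to
    y'' − 25 y = 0.
Its general solution is
    y(x) = A e^(5x) + B e^(−5x),
with A, B fixed by the endpoint conditions.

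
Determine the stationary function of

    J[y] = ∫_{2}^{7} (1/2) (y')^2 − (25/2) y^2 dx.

The Lagrangian is L = (1/2) (y')^2 − (25/2) y^2.
Compute ∂L/∂y = -25y, ∂L/∂y' = y'.
The Euler-Lagrange equation d/dx(∂L/∂y') − ∂L/∂y = 0 reduces to
    y'' + 25 y = 0.
Its general solution is
    y(x) = A sin(5x) + B cos(5x),
with A, B fixed by the endpoint conditions.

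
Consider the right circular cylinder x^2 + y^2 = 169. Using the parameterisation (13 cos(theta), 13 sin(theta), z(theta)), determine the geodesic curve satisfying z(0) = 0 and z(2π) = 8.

Parameterise the cylinder of radius R = 13 as
    r(θ) = (13 cos θ, 13 sin θ, z(θ)).
The arc-length element is
    ds = sqrt(169 + (dz/dθ)^2) dθ,
so the Lagrangian is L = sqrt(169 + z'^2).
L depends on z' only, not on z or θ, so ∂L/∂z = 0 and
    ∂L/∂z' = z' / sqrt(169 + z'^2).
The Euler-Lagrange equation gives
    d/dθ( z' / sqrt(169 + z'^2) ) = 0,
so z' is constant. Integrating once:
    z(θ) = a θ + b,
a helix on the cylinder (a straight line when the cylinder is unrolled). The constants a, b are determined by the endpoint conditions.
With endpoint conditions z(0) = 0 and z(2π) = 8: from z(0) = b we get b = 0, and a·2π + 0 = 8 gives a = 4/π, so
    z(θ) = (4/π) θ.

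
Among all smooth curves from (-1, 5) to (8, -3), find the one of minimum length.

Arc-length functional: J[y] = ∫ sqrt(1 + (y')^2) dx.
Lagrangian L = sqrt(1 + (y')^2) has no explicit y dependence, so ∂L/∂y = 0 and the Euler-Lagrange equation gives
    d/dx( y' / sqrt(1 + (y')^2) ) = 0  ⇒  y' / sqrt(1 + (y')^2) = const.
Hence y' is constant, so y(x) is affine.
Fitting the endpoints (-1, 5) and (8, -3):
    slope m = ((-3) − 5) / (8 − (-1)) = -8/9,
    intercept c = 5 − m·(-1) = 37/9.
Extremal: y(x) = (-8/9) x + 37/9.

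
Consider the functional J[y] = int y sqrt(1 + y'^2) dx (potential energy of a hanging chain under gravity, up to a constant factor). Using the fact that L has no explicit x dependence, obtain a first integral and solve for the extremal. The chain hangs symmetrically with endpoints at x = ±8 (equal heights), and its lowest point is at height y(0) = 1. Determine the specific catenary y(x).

The Lagrangian L(y, y') = y sqrt(1 + y'^2) has no explicit x dependence, so the Beltrami identity applies:
    L − y' ∂L/∂y' = C.
Compute ∂L/∂y' = y · y' / sqrt(1 + y'^2). Then
    L − y' ∂L/∂y'
    = y sqrt(1 + y'^2) − y · y'^2 / sqrt(1 + y'^2)
    = y (1 + y'^2 − y'^2) / sqrt(1 + y'^2)
    = y / sqrt(1 + y'^2) = C.
Squaring gives y^2 = C^2 (1 + y'^2), i.e.
    y'^2 = y^2 / C^2 − 1.
Separating variables,
    dy / sqrt(y^2 − C^2) = dx / C,
and integrating gives arccosh(y / C) = (x − a)/C, so
    y(x) = C cosh((x − a)/C),
the catenary. The constants C and a are fixed by the two endpoint conditions (and, for the hanging-chain problem, the length constraint selects C).
Now fit the given data. The endpoints x = ±8 are symmetric at equal height, so the catenary is even about its minimum: a = 0 and y(x) = C cosh(x/C). The lowest point is y(0) = C cosh(0) = C, and we are told y(0) = 1, so C = 1. Therefore
    y(x) = cosh(x),
and at the endpoints
    y(±8) = cosh(8).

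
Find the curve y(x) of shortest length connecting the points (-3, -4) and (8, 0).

Arc-length functional: J[y] = ∫ sqrt(1 + (y')^2) dx.
Lagrangian L = sqrt(1 + (y')^2) has no explicit y dependence, so ∂L/∂y = 0 and the Euler-Lagrange equation gives
    d/dx( y' / sqrt(1 + (y')^2) ) = 0  ⇒  y' / sqrt(1 + (y')^2) = const.
Hence y' is constant, so y(x) is affine.
Fitting the endpoints (-3, -4) and (8, 0):
    slope m = (0 − (-4)) / (8 − (-3)) = 4/11,
    intercept c = (-4) − m·(-3) = -32/11.
Extremal: y(x) = (4/11) x - 32/11.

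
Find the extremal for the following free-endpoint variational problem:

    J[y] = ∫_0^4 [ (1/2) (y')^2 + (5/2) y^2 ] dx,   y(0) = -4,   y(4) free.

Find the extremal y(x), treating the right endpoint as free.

The Lagrangian L = (1/2) (y')^2 + (5/2) y^2 gives
    ∂L/∂y = 5 y,   ∂L/∂y' = y'.
Euler-Lagrange: y'' − 5 y = 0.
With k = sqrt(5), the general solution is
    y(x) = A cosh(sqrt(5) x) + B sinh(sqrt(5) x).
Fixed left endpoint y(0) = -4 ⇒ A = -4.
The right endpoint x = 4 is free, so the natural (transversality) condition is ∂L/∂y' |_{x=4} = 0, i.e. y'(4) = 0.
Compute y'(x) = A k sinh(k x) + B k cosh(k x), so
    y'(4) = A k sinh(k·4) + B k cosh(k·4) = 0
    ⇒ B = −A tanh(k·4) = 4 tanh(sqrt(5)·4).
Therefore the extremal is
    y(x) = −4 cosh(sqrt(5) x) + 4 tanh(sqrt(5)·4) sinh(sqrt(5) x).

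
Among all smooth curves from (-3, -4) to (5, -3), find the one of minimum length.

Arc-length functional: J[y] = ∫ sqrt(1 + (y')^2) dx.
Lagrangian L = sqrt(1 + (y')^2) has no explicit y dependence, so ∂L/∂y = 0 and the Euler-Lagrange equation gives
    d/dx( y' / sqrt(1 + (y')^2) ) = 0  ⇒  y' / sqrt(1 + (y')^2) = const.
Hence y' is constant, so y(x) is affine.
Fitting the endpoints (-3, -4) and (5, -3):
    slope m = ((-3) − (-4)) / (5 − (-3)) = 1/8,
    intercept c = (-4) − m·(-3) = -29/8.
Extremal: y(x) = (1/8) x - 29/8.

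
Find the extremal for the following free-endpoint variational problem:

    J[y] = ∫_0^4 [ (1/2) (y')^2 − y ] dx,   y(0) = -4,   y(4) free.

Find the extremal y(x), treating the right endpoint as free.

The Lagrangian L = (1/2) (y')^2 − y gives
    ∂L/∂y = −1,   ∂L/∂y' = y'.
Euler-Lagrange: d/dx(y') − (−1) = 0, i.e. y'' + 1 = 0, so
    y(x) = −(1/2) x^2 + C1 x + C2.
Fixed left endpoint y(0) = -4 ⇒ C2 = -4.
The right endpoint x = 4 is free, so the natural (transversality) condition is ∂L/∂y' |_{x=4} = 0, i.e. y'(4) = 0.
Compute y'(x) = −1 x + C1, so y'(4) = −4 + C1 = 0 ⇒ C1 = 4.
Therefore the extremal is
    y(x) = −x^2/2 + 4 x − 4.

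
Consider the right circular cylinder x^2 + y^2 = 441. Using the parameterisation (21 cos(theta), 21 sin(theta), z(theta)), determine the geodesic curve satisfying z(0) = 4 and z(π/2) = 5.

Parameterise the cylinder of radius R = 21 as
    r(θ) = (21 cos θ, 21 sin θ, z(θ)).
The arc-length element is
    ds = sqrt(441 + (dz/dθ)^2) dθ,
so the Lagrangian is L = sqrt(441 + z'^2).
L depends on z' only, not on z or θ, so ∂L/∂z = 0 and
    ∂L/∂z' = z' / sqrt(441 + z'^2).
The Euler-Lagrange equation gives
    d/dθ( z' / sqrt(441 + z'^2) ) = 0,
so z' is constant. Integrating once:
    z(θ) = a θ + b,
a helix on the cylinder (a straight line when the cylinder is unrolled). The constants a, b are determined by the endpoint conditions.
With endpoint conditions z(0) = 4 and z(π/2) = 5: from z(0) = b we get b = 4, and a·π/2 + 4 = 5 gives a = 2/π, so
    z(θ) = (2/π) θ + 4.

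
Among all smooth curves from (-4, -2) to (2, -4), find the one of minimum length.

Arc-length functional: J[y] = ∫ sqrt(1 + (y')^2) dx.
Lagrangian L = sqrt(1 + (y')^2) has no explicit y dependence, so ∂L/∂y = 0 and the Euler-Lagrange equation gives
    d/dx( y' / sqrt(1 + (y')^2) ) = 0  ⇒  y' / sqrt(1 + (y')^2) = const.
Hence y' is constant, so y(x) is affine.
Fitting the endpoints (-4, -2) and (2, -4):
    slope m = ((-4) − (-2)) / (2 − (-4)) = -1/3,
    intercept c = (-2) − m·(-4) = -10/3.
Extremal: y(x) = (-1/3) x - 10/3.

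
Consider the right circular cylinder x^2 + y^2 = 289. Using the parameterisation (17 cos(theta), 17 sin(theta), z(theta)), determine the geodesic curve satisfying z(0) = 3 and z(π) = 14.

Parameterise the cylinder of radius R = 17 as
    r(θ) = (17 cos θ, 17 sin θ, z(θ)).
The arc-length element is
    ds = sqrt(289 + (dz/dθ)^2) dθ,
so the Lagrangian is L = sqrt(289 + z'^2).
L depends on z' only, not on z or θ, so ∂L/∂z = 0 and
    ∂L/∂z' = z' / sqrt(289 + z'^2).
The Euler-Lagrange equation gives
    d/dθ( z' / sqrt(289 + z'^2) ) = 0,
so z' is constant. Integrating once:
    z(θ) = a θ + b,
a helix on the cylinder (a straight line when the cylinder is unrolled). The constants a, b are determined by the endpoint conditions.
With endpoint conditions z(0) = 3 and z(π) = 14: from z(0) = b we get b = 3, and a·π + 3 = 14 gives a = 11/π, so
    z(θ) = (11/π) θ + 3.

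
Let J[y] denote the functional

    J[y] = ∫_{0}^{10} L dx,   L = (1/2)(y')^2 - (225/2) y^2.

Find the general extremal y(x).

The Lagrangian is L = (1/2)(y')^2 - (225/2) y^2.
∂L/∂y = -225y.
∂L/∂y' = y'.
The Euler-Lagrange equation d/dx(∂L/∂y') − ∂L/∂y = 0 becomes:
    y'' + 225 y = 0
General solution: y(x) = A sin(15x) + B cos(15x), where A and B are arbitrary constants fixed by the endpoint conditions.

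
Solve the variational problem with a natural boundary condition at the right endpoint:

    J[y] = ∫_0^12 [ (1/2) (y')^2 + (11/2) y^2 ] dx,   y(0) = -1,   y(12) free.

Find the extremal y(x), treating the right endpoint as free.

The Lagrangian L = (1/2) (y')^2 + (11/2) y^2 gives
    ∂L/∂y = 11 y,   ∂L/∂y' = y'.
Euler-Lagrange: y'' − 11 y = 0.
With k = sqrt(11), the general solution is
    y(x) = A cosh(sqrt(11) x) + B sinh(sqrt(11) x).
Fixed left endpoint y(0) = -1 ⇒ A = -1.
The right endpoint x = 12 is free, so the natural (transversality) condition is ∂L/∂y' |_{x=12} = 0, i.e. y'(12) = 0.
Compute y'(x) = A k sinh(k x) + B k cosh(k x), so
    y'(12) = A k sinh(k·12) + B k cosh(k·12) = 0
    ⇒ B = −A tanh(k·12) = tanh(sqrt(11)·12).
Therefore the extremal is
    y(x) = −cosh(sqrt(11) x) + tanh(sqrt(11)·12) sinh(sqrt(11) x).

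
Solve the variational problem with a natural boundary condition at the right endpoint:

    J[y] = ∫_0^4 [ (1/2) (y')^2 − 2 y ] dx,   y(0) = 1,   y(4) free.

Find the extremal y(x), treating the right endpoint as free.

The Lagrangian L = (1/2) (y')^2 − 2 y gives
    ∂L/∂y = −2,   ∂L/∂y' = y'.
Euler-Lagrange: d/dx(y') − (−2) = 0, i.e. y'' + 2 = 0, so
    y(x) = −(2/2) x^2 + C1 x + C2.
Fixed left endpoint y(0) = 1 ⇒ C2 = 1.
The right endpoint x = 4 is free, so the natural (transversality) condition is ∂L/∂y' |_{x=4} = 0, i.e. y'(4) = 0.
Compute y'(x) = −2 x + C1, so y'(4) = −8 + C1 = 0 ⇒ C1 = 8.
Therefore the extremal is
    y(x) = −x^2 + 8 x + 1.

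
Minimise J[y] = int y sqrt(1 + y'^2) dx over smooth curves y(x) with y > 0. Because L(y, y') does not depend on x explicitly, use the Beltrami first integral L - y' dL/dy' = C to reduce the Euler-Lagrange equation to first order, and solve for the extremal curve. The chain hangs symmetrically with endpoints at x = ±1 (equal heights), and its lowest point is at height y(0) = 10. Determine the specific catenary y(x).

The Lagrangian L(y, y') = y sqrt(1 + y'^2) has no explicit x dependence, so the Beltrami identity applies:
    L − y' ∂L/∂y' = C.
Compute ∂L/∂y' = y · y' / sqrt(1 + y'^2). Then
    L − y' ∂L/∂y'
    = y sqrt(1 + y'^2) − y · y'^2 / sqrt(1 + y'^2)
    = y (1 + y'^2 − y'^2) / sqrt(1 + y'^2)
    = y / sqrt(1 + y'^2) = C.
Squaring gives y^2 = C^2 (1 + y'^2), i.e.
    y'^2 = y^2 / C^2 − 1.
Separating variables,
    dy / sqrt(y^2 − C^2) = dx / C,
and integrating gives arccosh(y / C) = (x − a)/C, so
    y(x) = C cosh((x − a)/C),
the catenary. The constants C and a are fixed by the two endpoint conditions (and, for the hanging-chain problem, the length constraint selects C).
Now fit the given data. The endpoints x = ±1 are symmetric at equal height, so the catenary is even about its minimum: a = 0 and y(x) = C cosh(x/C). The lowest point is y(0) = C cosh(0) = C, and we are told y(0) = 10, so C = 10. Therefore
    y(x) = 10 cosh(x/10),
and at the endpoints
    y(±1) = 10 cosh(1/10).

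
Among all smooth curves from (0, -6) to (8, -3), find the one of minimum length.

Arc-length functional: J[y] = ∫ sqrt(1 + (y')^2) dx.
Lagrangian L = sqrt(1 + (y')^2) has no explicit y dependence, so ∂L/∂y = 0 and the Euler-Lagrange equation gives
    d/dx( y' / sqrt(1 + (y')^2) ) = 0  ⇒  y' / sqrt(1 + (y')^2) = const.
Hence y' is constant, so y(x) is affine.
Fitting the endpoints (0, -6) and (8, -3):
    slope m = ((-3) − (-6)) / (8 − 0) = 3/8,
    intercept c = (-6) − m·0 = -6.
Extremal: y(x) = (3/8) x - 6.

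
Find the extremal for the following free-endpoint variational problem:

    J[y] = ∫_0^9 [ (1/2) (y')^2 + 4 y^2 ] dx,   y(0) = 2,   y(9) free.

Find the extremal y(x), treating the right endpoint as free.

The Lagrangian L = (1/2) (y')^2 + 4 y^2 gives
    ∂L/∂y = 8 y,   ∂L/∂y' = y'.
Euler-Lagrange: y'' − 8 y = 0.
With k = sqrt(8), the general solution is
    y(x) = A cosh(sqrt(8) x) + B sinh(sqrt(8) x).
Fixed left endpoint y(0) = 2 ⇒ A = 2.
The right endpoint x = 9 is free, so the natural (transversality) condition is ∂L/∂y' |_{x=9} = 0, i.e. y'(9) = 0.
Compute y'(x) = A k sinh(k x) + B k cosh(k x), so
    y'(9) = A k sinh(k·9) + B k cosh(k·9) = 0
    ⇒ B = −A tanh(k·9) = − 2 tanh(sqrt(8)·9).
Therefore the extremal is
    y(x) = 2 cosh(sqrt(8) x) − 2 tanh(sqrt(8)·9) sinh(sqrt(8) x).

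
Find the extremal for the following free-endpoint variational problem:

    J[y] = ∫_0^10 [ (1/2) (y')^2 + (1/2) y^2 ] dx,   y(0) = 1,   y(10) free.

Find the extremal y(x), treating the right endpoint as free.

The Lagrangian L = (1/2) (y')^2 + (1/2) y^2 gives
    ∂L/∂y = 1 y,   ∂L/∂y' = y'.
Euler-Lagrange: y'' − y = 0.
With k = 1, the general solution is
    y(x) = A cosh(x) + B sinh(x).
Fixed left endpoint y(0) = 1 ⇒ A = 1.
The right endpoint x = 10 is free, so the natural (transversality) condition is ∂L/∂y' |_{x=10} = 0, i.e. y'(10) = 0.
Compute y'(x) = A k sinh(k x) + B k cosh(k x), so
    y'(10) = A k sinh(k·10) + B k cosh(k·10) = 0
    ⇒ B = −A tanh(k·10) = − tanh(1·10).
Therefore the extremal is
    y(x) = cosh(1 x) − tanh(1·10) sinh(1 x).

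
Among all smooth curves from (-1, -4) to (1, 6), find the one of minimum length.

Arc-length functional: J[y] = ∫ sqrt(1 + (y')^2) dx.
Lagrangian L = sqrt(1 + (y')^2) has no explicit y dependence, so ∂L/∂y = 0 and the Euler-Lagrange equation gives
    d/dx( y' / sqrt(1 + (y')^2) ) = 0  ⇒  y' / sqrt(1 + (y')^2) = const.
Hence y' is constant, so y(x) is affine.
Fitting the endpoints (-1, -4) and (1, 6):
    slope m = (6 − (-4)) / (1 − (-1)) = 5,
    intercept c = (-4) − m·(-1) = 1.
Extremal: y(x) = 5 x + 1.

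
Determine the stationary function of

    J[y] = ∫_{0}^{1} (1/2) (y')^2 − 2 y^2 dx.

The Lagrangian is L = (1/2) (y')^2 − 2 y^2.
Compute ∂L/∂y = -4y, ∂L/∂y' = y'.
The Euler-Lagrange equation d/dx(∂L/∂y') − ∂L/∂y = 0 reduces to
    y'' + 4 y = 0.
Its general solution is
    y(x) = A sin(2x) + B cos(2x),
with A, B fixed by the endpoint conditions.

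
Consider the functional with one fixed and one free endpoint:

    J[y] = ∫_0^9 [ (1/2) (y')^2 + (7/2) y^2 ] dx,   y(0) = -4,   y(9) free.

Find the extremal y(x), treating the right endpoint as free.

The Lagrangian L = (1/2) (y')^2 + (7/2) y^2 gives
    ∂L/∂y = 7 y,   ∂L/∂y' = y'.
Euler-Lagrange: y'' − 7 y = 0.
With k = sqrt(7), the general solution is
    y(x) = A cosh(sqrt(7) x) + B sinh(sqrt(7) x).
Fixed left endpoint y(0) = -4 ⇒ A = -4.
The right endpoint x = 9 is free, so the natural (transversality) condition is ∂L/∂y' |_{x=9} = 0, i.e. y'(9) = 0.
Compute y'(x) = A k sinh(k x) + B k cosh(k x), so
    y'(9) = A k sinh(k·9) + B k cosh(k·9) = 0
    ⇒ B = −A tanh(k·9) = 4 tanh(sqrt(7)·9).
Therefore the extremal is
    y(x) = −4 cosh(sqrt(7) x) + 4 tanh(sqrt(7)·9) sinh(sqrt(7) x).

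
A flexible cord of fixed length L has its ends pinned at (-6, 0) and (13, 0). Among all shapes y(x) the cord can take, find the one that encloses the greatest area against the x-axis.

Set up the augmented Lagrangian using a multiplier λ for the length constraint:
    F(y, y') = y − λ sqrt(1 + y'^2).
F has no explicit x dependence, so the Beltrami identity yields a first integral
    F − y' ∂F/∂y' = C.
Compute ∂F/∂y' = −λ y' / sqrt(1 + y'^2). Then
    y − λ sqrt(1 + y'^2) + λ y'^2 / sqrt(1 + y'^2) = C
    ⇒  y − λ / sqrt(1 + y'^2) = C.
Solving for y' and integrating gives
    (x − a)^2 + (y − b)^2 = λ^2,
a circular arc of radius λ. The constants a, b are determined by the endpoint conditions y(-6) = y(13) = 0, and λ is fixed implicitly by the length constraint
    ∫_{-6}^{13} sqrt(1 + y'^2) dx = L.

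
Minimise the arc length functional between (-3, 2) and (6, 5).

Arc-length functional: J[y] = ∫ sqrt(1 + (y')^2) dx.
Lagrangian L = sqrt(1 + (y')^2) has no explicit y dependence, so ∂L/∂y = 0 and the Euler-Lagrange equation gives
    d/dx( y' / sqrt(1 + (y')^2) ) = 0  ⇒  y' / sqrt(1 + (y')^2) = const.
Hence y' is constant, so y(x) is affine.
Fitting the endpoints (-3, 2) and (6, 5):
    slope m = (5 − 2) / (6 − (-3)) = 1/3,
    intercept c = 2 − m·(-3) = 3.
Extremal: y(x) = (1/3) x + 3.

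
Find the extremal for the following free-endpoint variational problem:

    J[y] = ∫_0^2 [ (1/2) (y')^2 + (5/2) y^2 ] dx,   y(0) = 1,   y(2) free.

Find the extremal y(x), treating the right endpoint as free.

The Lagrangian L = (1/2) (y')^2 + (5/2) y^2 gives
    ∂L/∂y = 5 y,   ∂L/∂y' = y'.
Euler-Lagrange: y'' − 5 y = 0.
With k = sqrt(5), the general solution is
    y(x) = A cosh(sqrt(5) x) + B sinh(sqrt(5) x).
Fixed left endpoint y(0) = 1 ⇒ A = 1.
The right endpoint x = 2 is free, so the natural (transversality) condition is ∂L/∂y' |_{x=2} = 0, i.e. y'(2) = 0.
Compute y'(x) = A k sinh(k x) + B k cosh(k x), so
    y'(2) = A k sinh(k·2) + B k cosh(k·2) = 0
    ⇒ B = −A tanh(k·2) = − tanh(sqrt(5)·2).
Therefore the extremal is
    y(x) = cosh(sqrt(5) x) − tanh(sqrt(5)·2) sinh(sqrt(5) x).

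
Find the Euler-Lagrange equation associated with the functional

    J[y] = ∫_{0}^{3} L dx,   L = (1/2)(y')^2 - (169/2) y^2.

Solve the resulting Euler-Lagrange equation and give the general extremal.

The Lagrangian is L = (1/2)(y')^2 - (169/2) y^2.
∂L/∂y = -169y.
∂L/∂y' = y'.
The Euler-Lagrange equation d/dx(∂L/∂y') − ∂L/∂y = 0 becomes:
    y'' + 169 y = 0
General solution: y(x) = A sin(13x) + B cos(13x), where A and B are arbitrary constants fixed by the endpoint conditions.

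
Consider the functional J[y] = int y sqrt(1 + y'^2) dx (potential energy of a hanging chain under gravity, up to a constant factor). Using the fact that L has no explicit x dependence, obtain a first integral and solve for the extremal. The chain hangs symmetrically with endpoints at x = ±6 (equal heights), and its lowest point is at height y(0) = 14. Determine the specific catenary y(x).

The Lagrangian L(y, y') = y sqrt(1 + y'^2) has no explicit x dependence, so the Beltrami identity applies:
    L − y' ∂L/∂y' = C.
Compute ∂L/∂y' = y · y' / sqrt(1 + y'^2). Then
    L − y' ∂L/∂y'
    = y sqrt(1 + y'^2) − y · y'^2 / sqrt(1 + y'^2)
    = y (1 + y'^2 − y'^2) / sqrt(1 + y'^2)
    = y / sqrt(1 + y'^2) = C.
Squaring gives y^2 = C^2 (1 + y'^2), i.e.
    y'^2 = y^2 / C^2 − 1.
Separating variables,
    dy / sqrt(y^2 − C^2) = dx / C,
and integrating gives arccosh(y / C) = (x − a)/C, so
    y(x) = C cosh((x − a)/C),
the catenary. The constants C and a are fixed by the two endpoint conditions (and, for the hanging-chain problem, the length constraint selects C).
Now fit the given data. The endpoints x = ±6 are symmetric at equal height, so the catenary is even about its minimum: a = 0 and y(x) = C cosh(x/C). The lowest point is y(0) = C cosh(0) = C, and we are told y(0) = 14, so C = 14. Therefore
    y(x) = 14 cosh(x/14),
and at the endpoints
    y(±6) = 14 cosh(6/14).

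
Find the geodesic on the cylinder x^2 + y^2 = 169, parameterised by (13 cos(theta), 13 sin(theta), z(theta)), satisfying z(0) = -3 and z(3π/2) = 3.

Parameterise the cylinder of radius R = 13 as
    r(θ) = (13 cos θ, 13 sin θ, z(θ)).
The arc-length element is
    ds = sqrt(169 + (dz/dθ)^2) dθ,
so the Lagrangian is L = sqrt(169 + z'^2).
L depends on z' only, not on z or θ, so ∂L/∂z = 0 and
    ∂L/∂z' = z' / sqrt(169 + z'^2).
The Euler-Lagrange equation gives
    d/dθ( z' / sqrt(169 + z'^2) ) = 0,
so z' is constant. Integrating once:
    z(θ) = a θ + b,
a helix on the cylinder (a straight line when the cylinder is unrolled). The constants a, b are determined by the endpoint conditions.
With endpoint conditions z(0) = -3 and z(3π/2) = 3: from z(0) = b we get b = -3, and a·3π/2 + -3 = 3 gives a = 4/π, so
    z(θ) = (4/π) θ − 3.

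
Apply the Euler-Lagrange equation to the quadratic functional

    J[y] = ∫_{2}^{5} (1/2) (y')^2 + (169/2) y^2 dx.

The Lagrangian is L = (1/2) (y')^2 + (169/2) y^2.
Compute ∂L/∂y = 169y, ∂L/∂y' = y'.
The Euler-Lagrange equation d/dx(∂L/∂y') − ∂L/∂y = 0 reduces to
    y'' − 169 y = 0.
Its general solution is
    y(x) = A e^(13x) + B e^(−13x),
with A, B fixed by the endpoint conditions.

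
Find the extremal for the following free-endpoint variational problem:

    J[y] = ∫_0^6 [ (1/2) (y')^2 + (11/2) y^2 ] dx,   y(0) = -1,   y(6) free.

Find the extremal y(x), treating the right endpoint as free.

The Lagrangian L = (1/2) (y')^2 + (11/2) y^2 gives
    ∂L/∂y = 11 y,   ∂L/∂y' = y'.
Euler-Lagrange: y'' − 11 y = 0.
With k = sqrt(11), the general solution is
    y(x) = A cosh(sqrt(11) x) + B sinh(sqrt(11) x).
Fixed left endpoint y(0) = -1 ⇒ A = -1.
The right endpoint x = 6 is free, so the natural (transversality) condition is ∂L/∂y' |_{x=6} = 0, i.e. y'(6) = 0.
Compute y'(x) = A k sinh(k x) + B k cosh(k x), so
    y'(6) = A k sinh(k·6) + B k cosh(k·6) = 0
    ⇒ B = −A tanh(k·6) = tanh(sqrt(11)·6).
Therefore the extremal is
    y(x) = −cosh(sqrt(11) x) + tanh(sqrt(11)·6) sinh(sqrt(11) x).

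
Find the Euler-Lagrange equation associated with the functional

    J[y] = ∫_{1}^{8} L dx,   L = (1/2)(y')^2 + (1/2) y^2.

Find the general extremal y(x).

The Lagrangian is L = (1/2)(y')^2 + (1/2) y^2.
∂L/∂y = y.
∂L/∂y' = y'.
The Euler-Lagrange equation d/dx(∂L/∂y') − ∂L/∂y = 0 becomes:
    y'' - y = 0
General solution: y(x) = A e^x + B e^(-x), where A and B are arbitrary constants fixed by the endpoint conditions.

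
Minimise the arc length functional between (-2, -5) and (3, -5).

Arc-length functional: J[y] = ∫ sqrt(1 + (y')^2) dx.
Lagrangian L = sqrt(1 + (y')^2) has no explicit y dependence, so ∂L/∂y = 0 and the Euler-Lagrange equation gives
    d/dx( y' / sqrt(1 + (y')^2) ) = 0  ⇒  y' / sqrt(1 + (y')^2) = const.
Hence y' is constant, so y(x) is affine.
Fitting the endpoints (-2, -5) and (3, -5):
    slope m = ((-5) − (-5)) / (3 − (-2)) = 0,
    intercept c = (-5) − m·(-2) = -5.
Extremal: y(x) = -5.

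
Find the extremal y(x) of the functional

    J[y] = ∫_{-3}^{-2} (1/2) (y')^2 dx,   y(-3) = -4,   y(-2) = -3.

The Lagrangian is L = (1/2) (y')^2.
Compute ∂L/∂y = 0, ∂L/∂y' = y'.
The Euler-Lagrange equation d/dx(∂L/∂y') − ∂L/∂y = 0 reduces to
    y'' = 0.
Its general solution is
    y(x) = A x + B,
with A, B fixed by the endpoint conditions.
Applying the endpoint conditions y(-3) = -4 and y(-2) = -3: solve A·-3 + B = -4 and A·-2 + B = -3. Subtracting gives A(-2 − -3) = -3 − -4, so A = 1, and B = -4 − A·-3 = -1. Therefore
    y(x) = x - 1.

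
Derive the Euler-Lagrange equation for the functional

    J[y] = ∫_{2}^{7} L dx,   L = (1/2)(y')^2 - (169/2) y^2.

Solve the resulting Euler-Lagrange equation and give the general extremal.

The Lagrangian is L = (1/2)(y')^2 - (169/2) y^2.
∂L/∂y = -169y.
∂L/∂y' = y'.
The Euler-Lagrange equation d/dx(∂L/∂y') − ∂L/∂y = 0 becomes:
    y'' + 169 y = 0
General solution: y(x) = A sin(13x) + B cos(13x), where A and B are arbitrary constants fixed by the endpoint conditions.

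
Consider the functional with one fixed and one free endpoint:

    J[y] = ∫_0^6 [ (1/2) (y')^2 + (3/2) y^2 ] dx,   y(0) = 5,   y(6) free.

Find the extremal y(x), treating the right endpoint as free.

The Lagrangian L = (1/2) (y')^2 + (3/2) y^2 gives
    ∂L/∂y = 3 y,   ∂L/∂y' = y'.
Euler-Lagrange: y'' − 3 y = 0.
With k = sqrt(3), the general solution is
    y(x) = A cosh(sqrt(3) x) + B sinh(sqrt(3) x).
Fixed left endpoint y(0) = 5 ⇒ A = 5.
The right endpoint x = 6 is free, so the natural (transversality) condition is ∂L/∂y' |_{x=6} = 0, i.e. y'(6) = 0.
Compute y'(x) = A k sinh(k x) + B k cosh(k x), so
    y'(6) = A k sinh(k·6) + B k cosh(k·6) = 0
    ⇒ B = −A tanh(k·6) = − 5 tanh(sqrt(3)·6).
Therefore the extremal is
    y(x) = 5 cosh(sqrt(3) x) − 5 tanh(sqrt(3)·6) sinh(sqrt(3) x).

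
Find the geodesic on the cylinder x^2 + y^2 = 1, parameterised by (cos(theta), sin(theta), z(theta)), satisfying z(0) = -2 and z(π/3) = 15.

Parameterise the cylinder of radius R = 1 as
    r(θ) = (cos θ, sin θ, z(θ)).
The arc-length element is
    ds = sqrt(1 + (dz/dθ)^2) dθ,
so the Lagrangian is L = sqrt(1 + z'^2).
L depends on z' only, not on z or θ, so ∂L/∂z = 0 and
    ∂L/∂z' = z' / sqrt(1 + z'^2).
The Euler-Lagrange equation gives
    d/dθ( z' / sqrt(1 + z'^2) ) = 0,
so z' is constant. Integrating once:
    z(θ) = a θ + b,
a helix on the cylinder (a straight line when the cylinder is unrolled). The constants a, b are determined by the endpoint conditions.
With endpoint conditions z(0) = -2 and z(π/3) = 15: from z(0) = b we get b = -2, and a·π/3 + -2 = 15 gives a = 51/π, so
    z(θ) = (51/π) θ − 2.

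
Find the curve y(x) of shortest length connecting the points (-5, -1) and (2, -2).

Arc-length functional: J[y] = ∫ sqrt(1 + (y')^2) dx.
Lagrangian L = sqrt(1 + (y')^2) has no explicit y dependence, so ∂L/∂y = 0 and the Euler-Lagrange equation gives
    d/dx( y' / sqrt(1 + (y')^2) ) = 0  ⇒  y' / sqrt(1 + (y')^2) = const.
Hence y' is constant, so y(x) is affine.
Fitting the endpoints (-5, -1) and (2, -2):
    slope m = ((-2) − (-1)) / (2 − (-5)) = -1/7,
    intercept c = (-1) − m·(-5) = -12/7.
Extremal: y(x) = (-1/7) x - 12/7.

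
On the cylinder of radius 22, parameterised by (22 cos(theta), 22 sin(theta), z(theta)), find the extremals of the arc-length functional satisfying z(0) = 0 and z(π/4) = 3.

Parameterise the cylinder of radius R = 22 as
    r(θ) = (22 cos θ, 22 sin θ, z(θ)).
The arc-length element is
    ds = sqrt(484 + (dz/dθ)^2) dθ,
so the Lagrangian is L = sqrt(484 + z'^2).
L depends on z' only, not on z or θ, so ∂L/∂z = 0 and
    ∂L/∂z' = z' / sqrt(484 + z'^2).
The Euler-Lagrange equation gives
    d/dθ( z' / sqrt(484 + z'^2) ) = 0,
so z' is constant. Integrating once:
    z(θ) = a θ + b,
a helix on the cylinder (a straight line when the cylinder is unrolled). The constants a, b are determined by the endpoint conditions.
With endpoint conditions z(0) = 0 and z(π/4) = 3: from z(0) = b we get b = 0, and a·π/4 + 0 = 3 gives a = 12/π, so
    z(θ) = (12/π) θ.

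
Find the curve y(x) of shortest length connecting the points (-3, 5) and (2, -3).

Arc-length functional: J[y] = ∫ sqrt(1 + (y')^2) dx.
Lagrangian L = sqrt(1 + (y')^2) has no explicit y dependence, so ∂L/∂y = 0 and the Euler-Lagrange equation gives
    d/dx( y' / sqrt(1 + (y')^2) ) = 0  ⇒  y' / sqrt(1 + (y')^2) = const.
Hence y' is constant, so y(x) is affine.
Fitting the endpoints (-3, 5) and (2, -3):
    slope m = ((-3) − 5) / (2 − (-3)) = -8/5,
    intercept c = 5 − m·(-3) = 1/5.
Extremal: y(x) = (-8/5) x + 1/5.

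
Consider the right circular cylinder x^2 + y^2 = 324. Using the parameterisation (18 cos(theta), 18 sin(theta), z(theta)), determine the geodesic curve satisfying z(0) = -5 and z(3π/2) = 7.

Parameterise the cylinder of radius R = 18 as
    r(θ) = (18 cos θ, 18 sin θ, z(θ)).
The arc-length element is
    ds = sqrt(324 + (dz/dθ)^2) dθ,
so the Lagrangian is L = sqrt(324 + z'^2).
L depends on z' only, not on z or θ, so ∂L/∂z = 0 and
    ∂L/∂z' = z' / sqrt(324 + z'^2).
The Euler-Lagrange equation gives
    d/dθ( z' / sqrt(324 + z'^2) ) = 0,
so z' is constant. Integrating once:
    z(θ) = a θ + b,
a helix on the cylinder (a straight line when the cylinder is unrolled). The constants a, b are determined by the endpoint conditions.
With endpoint conditions z(0) = -5 and z(3π/2) = 7: from z(0) = b we get b = -5, and a·3π/2 + -5 = 7 gives a = 8/π, so
    z(θ) = (8/π) θ − 5.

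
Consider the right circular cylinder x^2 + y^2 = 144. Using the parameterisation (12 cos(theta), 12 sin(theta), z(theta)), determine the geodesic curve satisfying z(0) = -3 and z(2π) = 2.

Parameterise the cylinder of radius R = 12 as
    r(θ) = (12 cos θ, 12 sin θ, z(θ)).
The arc-length element is
    ds = sqrt(144 + (dz/dθ)^2) dθ,
so the Lagrangian is L = sqrt(144 + z'^2).
L depends on z' only, not on z or θ, so ∂L/∂z = 0 and
    ∂L/∂z' = z' / sqrt(144 + z'^2).
The Euler-Lagrange equation gives
    d/dθ( z' / sqrt(144 + z'^2) ) = 0,
so z' is constant. Integrating once:
    z(θ) = a θ + b,
a helix on the cylinder (a straight line when the cylinder is unrolled). The constants a, b are determined by the endpoint conditions.
With endpoint conditions z(0) = -3 and z(2π) = 2: from z(0) = b we get b = -3, and a·2π + -3 = 2 gives a = 5/(2π), so
    z(θ) = (5/(2π)) θ − 3.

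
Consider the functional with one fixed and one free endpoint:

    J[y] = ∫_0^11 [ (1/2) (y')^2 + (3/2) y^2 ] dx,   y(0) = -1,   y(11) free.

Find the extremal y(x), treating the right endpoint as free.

The Lagrangian L = (1/2) (y')^2 + (3/2) y^2 gives
    ∂L/∂y = 3 y,   ∂L/∂y' = y'.
Euler-Lagrange: y'' − 3 y = 0.
With k = sqrt(3), the general solution is
    y(x) = A cosh(sqrt(3) x) + B sinh(sqrt(3) x).
Fixed left endpoint y(0) = -1 ⇒ A = -1.
The right endpoint x = 11 is free, so the natural (transversality) condition is ∂L/∂y' |_{x=11} = 0, i.e. y'(11) = 0.
Compute y'(x) = A k sinh(k x) + B k cosh(k x), so
    y'(11) = A k sinh(k·11) + B k cosh(k·11) = 0
    ⇒ B = −A tanh(k·11) = tanh(sqrt(3)·11).
Therefore the extremal is
    y(x) = −cosh(sqrt(3) x) + tanh(sqrt(3)·11) sinh(sqrt(3) x).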